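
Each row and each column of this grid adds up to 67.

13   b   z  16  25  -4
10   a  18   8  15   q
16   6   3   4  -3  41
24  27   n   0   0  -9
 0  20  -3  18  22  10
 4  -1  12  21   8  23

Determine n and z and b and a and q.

n = 25, z = 12, b = 5, a = 10, q = 6

Column 6: -4 + 41 − 9 + 10 + 23 = 61, so its missing entry is 67 − 61 = 6.
Row 2: 10 + 18 + 8 + 15 + 6 = 57, so its missing entry is 67 − 57 = 10.
Column 2: 10 + 6 + 27 + 20 − 1 = 62, so its missing entry is 67 − 62 = 5.
Row 1: 13 + 5 + 16 + 25 − 4 = 55, so its missing entry is 67 − 55 = 12.
Row 4: 24 + 27 + 0 + 0 − 9 = 42, so its missing entry is 67 − 42 = 25.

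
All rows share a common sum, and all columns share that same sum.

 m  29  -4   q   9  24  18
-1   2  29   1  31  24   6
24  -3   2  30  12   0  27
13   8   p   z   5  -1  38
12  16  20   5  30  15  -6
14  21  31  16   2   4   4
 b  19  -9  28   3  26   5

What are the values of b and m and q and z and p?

b = 20, m = 10, q = 6, z = 6, p = 23

Rows 2 and 3 both sum to 92, so that's the common total.
Row 7: 19 − 9 + 28 + 3 + 26 + 5 = 72, so its missing entry is 92 − 72 = 20.
Column 1: -1 + 24 + 13 + 12 + 14 + 20 = 82, so its missing entry is 92 − 82 = 10.
Row 1: 10 + 29 − 4 + 9 + 24 + 18 = 86, so its missing entry is 92 − 86 = 6.
Column 4: 6 + 1 + 30 + 5 + 16 + 28 = 86, so its missing entry is 92 − 86 = 6.
Row 4: 13 + 8 + 6 + 5 − 1 + 38 = 69, so its missing entry is 92 − 69 = 23.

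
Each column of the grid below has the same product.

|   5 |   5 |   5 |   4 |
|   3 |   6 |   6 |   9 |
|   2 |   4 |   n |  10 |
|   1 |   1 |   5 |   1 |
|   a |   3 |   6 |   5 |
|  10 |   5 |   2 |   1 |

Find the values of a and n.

a = 6, n = 1

Columns 2 and 4 each multiply to 1800, so every column has product 1800.
Column 1: 5×3×2×1×10 = 300, so the missing entry is 1800 ÷ 300 = 6.
Column 3: 5×6×5×6×2 = 1800, so the missing entry is 1800 ÷ 1800 = 1.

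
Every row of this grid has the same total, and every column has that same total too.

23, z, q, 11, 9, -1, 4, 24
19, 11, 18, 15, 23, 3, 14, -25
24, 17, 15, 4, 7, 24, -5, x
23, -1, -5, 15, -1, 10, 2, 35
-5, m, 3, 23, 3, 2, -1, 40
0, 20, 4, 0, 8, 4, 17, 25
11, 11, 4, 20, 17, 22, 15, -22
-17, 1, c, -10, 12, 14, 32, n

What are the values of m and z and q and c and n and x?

Rows 2 and 4 both sum to 78, so that's the common total.
Row 3 has 24 + 17 + 15 + 4 + 7 + 24 − 5 = 86; the blank must be 78 − 86 = -8.
Column 8 has 24 − 25 − 8 + 35 + 40 + 25 − 22 = 69; the blank must be 78 − 69 = 9.
Row 8 has -17 + 1 − 10 + 12 + 14 + 32 + 9 = 41; the blank must be 78 − 41 = 37.
Column 3 has 18 + 15 − 5 + 3 + 4 + 4 + 37 = 76; the blank must be 78 − 76 = 2.
Row 1 has 23 + 2 + 11 + 9 − 1 + 4 + 24 = 72; the blank must be 78 − 72 = 6.
Row 5 has -5 + 3 + 23 + 3 + 2 − 1 + 40 = 65; the blank must be 78 − 65 = 13.

m = 13, z = 6, q = 2, c = 37, n = 9, x = -8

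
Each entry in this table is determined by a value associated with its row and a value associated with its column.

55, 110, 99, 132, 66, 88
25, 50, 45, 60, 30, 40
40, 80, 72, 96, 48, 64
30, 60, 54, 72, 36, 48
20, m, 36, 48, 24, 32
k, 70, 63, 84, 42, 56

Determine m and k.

Each row is a constant multiple of every other row — this is a multiplication table with the headers hidden.
Row 5 is 48/132 = 4/11 times row 1, so its entry in column 2 is 110 × 4/11 = 40.
Row 6 is 84/132 = 7/11 times row 1, so its entry in column 1 is 55 × 7/11 = 35.

m = 40, k = 35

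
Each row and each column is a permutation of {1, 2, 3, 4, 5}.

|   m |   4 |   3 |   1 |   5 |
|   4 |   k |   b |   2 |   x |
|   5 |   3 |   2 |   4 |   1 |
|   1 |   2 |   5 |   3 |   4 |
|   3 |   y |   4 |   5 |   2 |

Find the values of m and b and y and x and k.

At (row 2, col 3): column 3 already has {2, 3, 4, 5}, so the value is 1.
Cell (1,1): row 1 already has {1, 3, 4, 5} → 2.
At (row 2, col 5): column 5 already has {1, 2, 4, 5}, so the value is 3.
Cell (2,2): row 2 already has {1, 2, 3, 4} → 5.
Cell (5,2): row 5 already has {2, 3, 4, 5} → 1.

m = 2, b = 1, y = 1, x = 3, k = 5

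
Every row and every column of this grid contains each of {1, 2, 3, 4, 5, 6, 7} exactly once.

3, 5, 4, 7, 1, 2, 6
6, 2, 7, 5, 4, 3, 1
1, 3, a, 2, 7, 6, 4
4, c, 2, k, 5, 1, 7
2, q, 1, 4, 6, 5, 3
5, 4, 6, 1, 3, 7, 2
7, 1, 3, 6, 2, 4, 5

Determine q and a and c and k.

At (row 4, col 4): column 4 already has {1, 2, 4, 5, 6, 7}, so the value is 3.
For row 4, column 2: row 4 already has {1, 2, 3, 4, 5, 7}; that leaves 6.
Cell (5,2): row 5 already has {1, 2, 3, 4, 5, 6} → 7.
For row 3, column 3: row 3 already has {1, 2, 3, 4, 6, 7}; that leaves 5.

q = 7, a = 5, c = 6, k = 3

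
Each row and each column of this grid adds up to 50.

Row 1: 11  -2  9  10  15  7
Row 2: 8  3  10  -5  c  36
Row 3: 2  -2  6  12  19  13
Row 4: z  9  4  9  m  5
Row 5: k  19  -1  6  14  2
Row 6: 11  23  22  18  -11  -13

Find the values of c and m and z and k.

Row 5 has 19 − 1 + 6 + 14 + 2 = 40; the blank must be 50 − 40 = 10.
Row 2 has 8 + 3 + 10 − 5 + 36 = 52; the blank must be 50 − 52 = -2.
Column 5 has 15 − 2 + 19 + 14 − 11 = 35; the blank must be 50 − 35 = 15.
Row 4 has 9 + 4 + 9 + 15 + 5 = 42; the blank must be 50 − 42 = 8.

c = -2, m = 15, z = 8, k = 10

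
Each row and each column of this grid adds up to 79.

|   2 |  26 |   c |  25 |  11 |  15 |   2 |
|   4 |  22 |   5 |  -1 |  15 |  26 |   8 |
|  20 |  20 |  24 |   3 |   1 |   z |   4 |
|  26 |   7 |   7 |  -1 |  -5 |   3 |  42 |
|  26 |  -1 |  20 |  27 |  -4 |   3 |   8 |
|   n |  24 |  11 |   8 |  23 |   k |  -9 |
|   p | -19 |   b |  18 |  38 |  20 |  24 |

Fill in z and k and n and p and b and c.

z = 7, k = 5, n = 17, p = -16, b = 14, c = -2

Row 1 has 2 + 26 + 25 + 11 + 15 + 2 = 81; the blank must be 79 − 81 = -2.
Column 3 has -2 + 5 + 24 + 7 + 20 + 11 = 65; the blank must be 79 − 65 = 14.
Row 7 has -19 + 14 + 18 + 38 + 20 + 24 = 95; the blank must be 79 − 95 = -16.
Column 1 has 2 + 4 + 20 + 26 + 26 − 16 = 62; the blank must be 79 − 62 = 17.
Row 6 has 17 + 24 + 11 + 8 + 23 − 9 = 74; the blank must be 79 − 74 = 5.
Row 3 has 20 + 20 + 24 + 3 + 1 + 4 = 72; the blank must be 79 − 72 = 7.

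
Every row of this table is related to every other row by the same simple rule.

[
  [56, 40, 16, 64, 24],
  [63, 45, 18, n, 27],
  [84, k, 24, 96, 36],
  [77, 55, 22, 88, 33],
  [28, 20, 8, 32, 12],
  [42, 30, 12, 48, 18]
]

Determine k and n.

Each row is a constant multiple of every other row — this is a multiplication table with the headers hidden.
Row 3 is 24/16 = 3/2 times row 1, so its entry in column 2 is 40 × 3/2 = 60.
Row 2 is 18/16 = 9/8 times row 1, so its entry in column 4 is 64 × 9/8 = 72.

k = 60, n = 72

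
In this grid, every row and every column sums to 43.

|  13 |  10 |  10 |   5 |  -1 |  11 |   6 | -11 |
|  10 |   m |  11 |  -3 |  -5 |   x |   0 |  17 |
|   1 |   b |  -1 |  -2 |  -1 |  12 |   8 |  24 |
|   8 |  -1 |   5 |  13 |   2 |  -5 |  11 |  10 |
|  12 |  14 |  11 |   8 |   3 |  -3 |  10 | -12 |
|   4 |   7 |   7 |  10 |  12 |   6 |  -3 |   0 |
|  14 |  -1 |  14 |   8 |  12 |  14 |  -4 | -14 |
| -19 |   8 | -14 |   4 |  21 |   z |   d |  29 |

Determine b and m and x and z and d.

b = 2, m = 4, x = 9, z = -1, d = 15

Row 3 has 1 − 1 − 2 − 1 + 12 + 8 + 24 = 41; the blank must be 43 − 41 = 2.
Column 2 has 10 + 2 − 1 + 14 + 7 − 1 + 8 = 39; the blank must be 43 − 39 = 4.
Row 2 has 10 + 4 + 11 − 3 − 5 + 0 + 17 = 34; the blank must be 43 − 34 = 9.
Column 7 has 6 + 0 + 8 + 11 + 10 − 3 − 4 = 28; the blank must be 43 − 28 = 15.
Row 8 has -19 + 8 − 14 + 4 + 21 + 15 + 29 = 44; the blank must be 43 − 44 = -1.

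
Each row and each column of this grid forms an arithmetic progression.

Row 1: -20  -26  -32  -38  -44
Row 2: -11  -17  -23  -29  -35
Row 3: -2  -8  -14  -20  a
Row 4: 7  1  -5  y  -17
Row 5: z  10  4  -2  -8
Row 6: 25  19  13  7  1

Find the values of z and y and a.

z = 16, y = -11, a = -26

Along each row the entries change by -6 per step; down each column they change by 9.
Row 5: from 10 at column 2, stepping by -6 to column 1 gives 16.
Row 4: from 7 at column 1, stepping by -6 to column 4 gives -11.
Row 3: from -2 at column 1, stepping by -6 to column 5 gives -26.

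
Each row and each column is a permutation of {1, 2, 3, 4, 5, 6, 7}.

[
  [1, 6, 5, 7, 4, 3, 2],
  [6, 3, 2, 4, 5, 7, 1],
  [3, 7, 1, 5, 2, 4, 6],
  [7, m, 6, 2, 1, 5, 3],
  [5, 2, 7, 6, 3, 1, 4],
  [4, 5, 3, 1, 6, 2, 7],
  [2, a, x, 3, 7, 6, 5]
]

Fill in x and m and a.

x = 4, m = 4, a = 1

At (row 4, col 2): row 4 already has {1, 2, 3, 5, 6, 7}, so the value is 4.
At (row 7, col 2): column 2 already has {2, 3, 4, 5, 6, 7}, so the value is 1.
At (row 7, col 3): row 7 already has {1, 2, 3, 5, 6, 7}, so the value is 4.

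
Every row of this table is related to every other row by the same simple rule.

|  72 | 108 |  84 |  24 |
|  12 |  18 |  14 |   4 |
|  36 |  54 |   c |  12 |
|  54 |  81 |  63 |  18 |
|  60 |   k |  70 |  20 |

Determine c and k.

c = 42, k = 90

Each row is a constant multiple of every other row — this is a multiplication table with the headers hidden.
Row 3 is 12/24 = 1/2 times row 1, so its entry in column 3 is 84 × 1/2 = 42.
Row 5 is 20/24 = 5/6 times row 1, so its entry in column 2 is 108 × 5/6 = 90.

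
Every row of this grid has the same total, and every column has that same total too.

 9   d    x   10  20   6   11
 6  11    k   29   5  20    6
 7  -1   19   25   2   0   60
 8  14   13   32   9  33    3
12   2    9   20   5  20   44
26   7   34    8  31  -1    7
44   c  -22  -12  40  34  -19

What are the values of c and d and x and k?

c = 47, d = 32, x = 24, k = 35

Rows 3 and 4 both sum to 112, so that's the common total.
Row 7 has 44 − 22 − 12 + 40 + 34 − 19 = 65; the blank must be 112 − 65 = 47.
Column 2 has 11 − 1 + 14 + 2 + 7 + 47 = 80; the blank must be 112 − 80 = 32.
Row 1 has 9 + 32 + 10 + 20 + 6 + 11 = 88; the blank must be 112 − 88 = 24.
Row 2 has 6 + 11 + 29 + 5 + 20 + 6 = 77; the blank must be 112 − 77 = 35.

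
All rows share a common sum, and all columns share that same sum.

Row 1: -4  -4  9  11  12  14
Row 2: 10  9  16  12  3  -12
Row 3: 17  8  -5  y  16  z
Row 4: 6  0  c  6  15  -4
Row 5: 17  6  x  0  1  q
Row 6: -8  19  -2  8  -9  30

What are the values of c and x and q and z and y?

Rows 1 and 2 both sum to 38, so that's the common total.
Column 4: 11 + 12 + 6 + 0 + 8 = 37, so its missing entry is 38 − 37 = 1.
Row 4: 6 + 0 + 6 + 15 − 4 = 23, so its missing entry is 38 − 23 = 15.
Column 3: 9 + 16 − 5 + 15 − 2 = 33, so its missing entry is 38 − 33 = 5.
Row 5: 17 + 6 + 5 + 0 + 1 = 29, so its missing entry is 38 − 29 = 9.
Row 3: 17 + 8 − 5 + 1 + 16 = 37, so its missing entry is 38 − 37 = 1.

c = 15, x = 5, q = 9, z = 1, y = 1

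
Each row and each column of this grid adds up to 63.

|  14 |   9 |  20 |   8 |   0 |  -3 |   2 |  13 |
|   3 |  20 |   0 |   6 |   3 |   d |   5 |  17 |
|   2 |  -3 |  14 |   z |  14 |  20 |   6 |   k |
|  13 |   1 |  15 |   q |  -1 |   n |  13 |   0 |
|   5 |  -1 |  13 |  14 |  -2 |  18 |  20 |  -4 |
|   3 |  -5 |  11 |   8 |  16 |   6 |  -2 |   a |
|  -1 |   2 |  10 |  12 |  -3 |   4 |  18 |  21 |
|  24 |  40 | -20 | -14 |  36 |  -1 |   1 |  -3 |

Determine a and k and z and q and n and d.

a = 26, k = -7, z = 17, q = 12, n = 10, d = 9

Row 2 has 3 + 20 + 0 + 6 + 3 + 5 + 17 = 54; the blank must be 63 − 54 = 9.
Row 6 has 3 − 5 + 11 + 8 + 16 + 6 − 2 = 37; the blank must be 63 − 37 = 26.
Column 8 has 13 + 17 + 0 − 4 + 26 + 21 − 3 = 70; the blank must be 63 − 70 = -7.
Row 3 has 2 − 3 + 14 + 14 + 20 + 6 − 7 = 46; the blank must be 63 − 46 = 17.
Column 4 has 8 + 6 + 17 + 14 + 8 + 12 − 14 = 51; the blank must be 63 − 51 = 12.
Row 4 has 13 + 1 + 15 + 12 − 1 + 13 + 0 = 53; the blank must be 63 − 53 = 10.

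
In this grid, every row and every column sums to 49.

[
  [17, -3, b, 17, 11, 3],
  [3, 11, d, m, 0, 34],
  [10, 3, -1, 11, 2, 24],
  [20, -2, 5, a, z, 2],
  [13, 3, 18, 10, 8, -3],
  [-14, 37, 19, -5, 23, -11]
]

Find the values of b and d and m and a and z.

Column 5 has 11 + 0 + 2 + 8 + 23 = 44; the blank must be 49 − 44 = 5.
Row 1 has 17 − 3 + 17 + 11 + 3 = 45; the blank must be 49 − 45 = 4.
Column 3 has 4 − 1 + 5 + 18 + 19 = 45; the blank must be 49 − 45 = 4.
Row 4 has 20 − 2 + 5 + 5 + 2 = 30; the blank must be 49 − 30 = 19.
Row 2 has 3 + 11 + 4 + 0 + 34 = 52; the blank must be 49 − 52 = -3.

b = 4, d = 4, m = -3, a = 19, z = 5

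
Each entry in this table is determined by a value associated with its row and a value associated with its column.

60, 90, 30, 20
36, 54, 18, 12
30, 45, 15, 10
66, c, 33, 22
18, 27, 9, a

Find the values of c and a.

Each row is a constant multiple of every other row — this is a multiplication table with the headers hidden.
Row 4 is 33/30 = 11/10 times row 1, so its entry in column 2 is 90 × 11/10 = 99.
Row 5 is 9/30 = 3/10 times row 1, so its entry in column 4 is 20 × 3/10 = 6.

c = 99, a = 6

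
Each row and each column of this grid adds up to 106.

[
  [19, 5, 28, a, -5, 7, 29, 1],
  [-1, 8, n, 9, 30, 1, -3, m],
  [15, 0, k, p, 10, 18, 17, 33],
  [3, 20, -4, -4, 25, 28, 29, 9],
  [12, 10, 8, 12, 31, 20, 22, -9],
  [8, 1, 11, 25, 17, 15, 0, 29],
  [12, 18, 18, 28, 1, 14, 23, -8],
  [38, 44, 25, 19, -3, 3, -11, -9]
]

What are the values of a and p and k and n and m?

a = 22, p = -5, k = 18, n = 2, m = 60

Row 1: 19 + 5 + 28 − 5 + 7 + 29 + 1 = 84, so its missing entry is 106 − 84 = 22.
Column 4: 22 + 9 − 4 + 12 + 25 + 28 + 19 = 111, so its missing entry is 106 − 111 = -5.
Column 8: 1 + 33 + 9 − 9 + 29 − 8 − 9 = 46, so its missing entry is 106 − 46 = 60.
Row 2: -1 + 8 + 9 + 30 + 1 − 3 + 60 = 104, so its missing entry is 106 − 104 = 2.
Row 3: 15 + 0 − 5 + 10 + 18 + 17 + 33 = 88, so its missing entry is 106 − 88 = 18.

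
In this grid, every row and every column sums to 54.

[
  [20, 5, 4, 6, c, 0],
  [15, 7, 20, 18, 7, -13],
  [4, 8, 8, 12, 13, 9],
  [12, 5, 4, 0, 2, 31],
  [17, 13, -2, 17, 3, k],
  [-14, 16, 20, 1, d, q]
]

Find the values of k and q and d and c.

Row 5: 17 + 13 − 2 + 17 + 3 = 48, so its missing entry is 54 − 48 = 6.
Column 6: 0 − 13 + 9 + 31 + 6 = 33, so its missing entry is 54 − 33 = 21.
Row 1: 20 + 5 + 4 + 6 + 0 = 35, so its missing entry is 54 − 35 = 19.
Row 6: -14 + 16 + 20 + 1 + 21 = 44, so its missing entry is 54 − 44 = 10.

k = 6, q = 21, d = 10, c = 19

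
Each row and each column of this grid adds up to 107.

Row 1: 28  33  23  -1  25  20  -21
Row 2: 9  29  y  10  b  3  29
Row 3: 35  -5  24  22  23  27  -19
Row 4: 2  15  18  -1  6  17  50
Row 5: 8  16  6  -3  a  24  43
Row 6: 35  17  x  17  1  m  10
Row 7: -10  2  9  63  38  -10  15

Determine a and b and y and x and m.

Row 5: 8 + 16 + 6 − 3 + 24 + 43 = 94, so its missing entry is 107 − 94 = 13.
Column 6: 20 + 3 + 27 + 17 + 24 − 10 = 81, so its missing entry is 107 − 81 = 26.
Column 5: 25 + 23 + 6 + 13 + 1 + 38 = 106, so its missing entry is 107 − 106 = 1.
Row 2: 9 + 29 + 10 + 1 + 3 + 29 = 81, so its missing entry is 107 − 81 = 26.
Row 6: 35 + 17 + 17 + 1 + 26 + 10 = 106, so its missing entry is 107 − 106 = 1.

a = 13, b = 1, y = 26, x = 1, m = 26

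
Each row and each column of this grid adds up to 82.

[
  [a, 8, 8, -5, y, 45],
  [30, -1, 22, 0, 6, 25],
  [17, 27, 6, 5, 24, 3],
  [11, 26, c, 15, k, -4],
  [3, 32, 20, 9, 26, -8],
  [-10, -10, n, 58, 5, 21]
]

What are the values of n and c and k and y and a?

The known cells in column 1 total 51, leaving 82 − 51 = 31 for the blank.
The known cells in row 1 total 87, leaving 82 − 87 = -5 for the blank.
The known cells in column 5 total 56, leaving 82 − 56 = 26 for the blank.
The known cells in row 4 total 74, leaving 82 − 74 = 8 for the blank.
The known cells in row 6 total 64, leaving 82 − 64 = 18 for the blank.

n = 18, c = 8, k = 26, y = -5, a = 31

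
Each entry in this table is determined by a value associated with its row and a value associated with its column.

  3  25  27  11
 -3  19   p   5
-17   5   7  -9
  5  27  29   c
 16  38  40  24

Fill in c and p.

c = 13, p = 21

The difference between any two rows is the same in every column — this is an addition table with the headers hidden.
Row 4 minus row 1 is 5 − 3 = 2, so its entry in column 4 is 11 + 2 = 13.
Row 2 minus row 1 is -3 − 3 = -6, so its entry in column 3 is 27 + (-6) = 21.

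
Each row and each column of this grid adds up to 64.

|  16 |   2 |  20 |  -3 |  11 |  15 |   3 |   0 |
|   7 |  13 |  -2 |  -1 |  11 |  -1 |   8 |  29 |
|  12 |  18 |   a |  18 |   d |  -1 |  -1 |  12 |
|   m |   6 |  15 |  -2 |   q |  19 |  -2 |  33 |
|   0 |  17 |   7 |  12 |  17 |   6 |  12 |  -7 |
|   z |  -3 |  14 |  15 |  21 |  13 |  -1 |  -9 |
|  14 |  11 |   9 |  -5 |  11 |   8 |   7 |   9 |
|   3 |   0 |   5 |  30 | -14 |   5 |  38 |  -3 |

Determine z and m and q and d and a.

z = 14, m = -2, q = -3, d = 10, a = -4

Row 6: -3 + 14 + 15 + 21 + 13 − 1 − 9 = 50, so its missing entry is 64 − 50 = 14.
Column 1: 16 + 7 + 12 + 0 + 14 + 14 + 3 = 66, so its missing entry is 64 − 66 = -2.
Row 4: -2 + 6 + 15 − 2 + 19 − 2 + 33 = 67, so its missing entry is 64 − 67 = -3.
Column 5: 11 + 11 − 3 + 17 + 21 + 11 − 14 = 54, so its missing entry is 64 − 54 = 10.
Row 3: 12 + 18 + 18 + 10 − 1 − 1 + 12 = 68, so its missing entry is 64 − 68 = -4.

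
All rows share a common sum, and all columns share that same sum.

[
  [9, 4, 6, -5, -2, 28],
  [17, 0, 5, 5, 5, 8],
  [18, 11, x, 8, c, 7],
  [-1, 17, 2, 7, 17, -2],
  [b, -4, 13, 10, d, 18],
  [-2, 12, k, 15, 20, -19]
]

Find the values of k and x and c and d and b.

Rows 1 and 2 both sum to 40, so that's the common total.
Column 1 has 9 + 17 + 18 − 1 − 2 = 41; the blank must be 40 − 41 = -1.
Row 5 has -1 − 4 + 13 + 10 + 18 = 36; the blank must be 40 − 36 = 4.
Column 5 has -2 + 5 + 17 + 4 + 20 = 44; the blank must be 40 − 44 = -4.
Row 3 has 18 + 11 + 8 − 4 + 7 = 40; the blank must be 40 − 40 = 0.
Row 6 has -2 + 12 + 15 + 20 − 19 = 26; the blank must be 40 − 26 = 14.

k = 14, x = 0, c = -4, d = 4, b = -1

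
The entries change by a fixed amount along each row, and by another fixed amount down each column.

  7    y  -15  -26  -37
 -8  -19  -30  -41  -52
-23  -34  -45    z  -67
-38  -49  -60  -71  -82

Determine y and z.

y = -4, z = -56

Along each row the entries change by -11 per step; down each column they change by -15.
Row 1: from 7 at column 1, stepping by -11 to column 2 gives -4.
Row 3: from -23 at column 1, stepping by -11 to column 4 gives -56.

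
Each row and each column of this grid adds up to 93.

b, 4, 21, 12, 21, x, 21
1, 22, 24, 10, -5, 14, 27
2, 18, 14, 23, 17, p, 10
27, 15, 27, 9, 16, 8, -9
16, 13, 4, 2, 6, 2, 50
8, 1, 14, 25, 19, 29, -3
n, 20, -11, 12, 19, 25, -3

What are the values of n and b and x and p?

n = 31, b = 8, x = 6, p = 9

The known cells in row 3 total 84, leaving 93 − 84 = 9 for the blank.
The known cells in column 6 total 87, leaving 93 − 87 = 6 for the blank.
The known cells in row 1 total 85, leaving 93 − 85 = 8 for the blank.
The known cells in row 7 total 62, leaving 93 − 62 = 31 for the blank.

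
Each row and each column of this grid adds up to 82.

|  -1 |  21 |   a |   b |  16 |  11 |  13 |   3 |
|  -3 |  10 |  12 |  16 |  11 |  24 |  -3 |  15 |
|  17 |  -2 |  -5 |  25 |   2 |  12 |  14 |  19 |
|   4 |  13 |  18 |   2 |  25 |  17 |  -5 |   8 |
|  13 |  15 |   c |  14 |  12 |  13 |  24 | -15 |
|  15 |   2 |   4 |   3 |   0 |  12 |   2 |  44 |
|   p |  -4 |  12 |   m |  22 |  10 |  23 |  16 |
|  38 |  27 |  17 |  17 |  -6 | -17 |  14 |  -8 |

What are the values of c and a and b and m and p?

Row 5: 13 + 15 + 14 + 12 + 13 + 24 − 15 = 76, so its missing entry is 82 − 76 = 6.
Column 3: 12 − 5 + 18 + 6 + 4 + 12 + 17 = 64, so its missing entry is 82 − 64 = 18.
Row 1: -1 + 21 + 18 + 16 + 11 + 13 + 3 = 81, so its missing entry is 82 − 81 = 1.
Column 1: -1 − 3 + 17 + 4 + 13 + 15 + 38 = 83, so its missing entry is 82 − 83 = -1.
Row 7: -1 − 4 + 12 + 22 + 10 + 23 + 16 = 78, so its missing entry is 82 − 78 = 4.

c = 6, a = 18, b = 1, m = 4, p = -1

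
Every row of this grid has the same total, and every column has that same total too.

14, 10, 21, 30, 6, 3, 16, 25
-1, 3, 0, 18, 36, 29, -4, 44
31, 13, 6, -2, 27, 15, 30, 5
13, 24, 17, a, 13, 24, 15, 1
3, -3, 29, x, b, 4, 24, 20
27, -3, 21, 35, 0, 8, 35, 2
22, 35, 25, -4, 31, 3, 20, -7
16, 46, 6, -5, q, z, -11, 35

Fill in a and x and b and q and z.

a = 18, x = 35, b = 13, q = -1, z = 39

Rows 1 and 2 both sum to 125, so that's the common total.
Row 4 has 13 + 24 + 17 + 13 + 24 + 15 + 1 = 107; the blank must be 125 − 107 = 18.
Column 4 has 30 + 18 − 2 + 18 + 35 − 4 − 5 = 90; the blank must be 125 − 90 = 35.
Row 5 has 3 − 3 + 29 + 35 + 4 + 24 + 20 = 112; the blank must be 125 − 112 = 13.
Column 5 has 6 + 36 + 27 + 13 + 13 + 0 + 31 = 126; the blank must be 125 − 126 = -1.
Row 8 has 16 + 46 + 6 − 5 − 1 − 11 + 35 = 86; the blank must be 125 − 86 = 39.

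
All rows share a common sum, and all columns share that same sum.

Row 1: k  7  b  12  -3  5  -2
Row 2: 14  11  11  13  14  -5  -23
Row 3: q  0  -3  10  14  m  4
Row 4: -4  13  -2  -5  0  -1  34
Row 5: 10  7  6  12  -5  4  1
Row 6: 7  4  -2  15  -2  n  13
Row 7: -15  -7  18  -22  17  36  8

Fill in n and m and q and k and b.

Rows 2 and 4 both sum to 35, so that's the common total.
Row 6: 7 + 4 − 2 + 15 − 2 + 13 = 35, so its missing entry is 35 − 35 = 0.
Column 3: 11 − 3 − 2 + 6 − 2 + 18 = 28, so its missing entry is 35 − 28 = 7.
Row 1: 7 + 7 + 12 − 3 + 5 − 2 = 26, so its missing entry is 35 − 26 = 9.
Column 1: 9 + 14 − 4 + 10 + 7 − 15 = 21, so its missing entry is 35 − 21 = 14.
Row 3: 14 + 0 − 3 + 10 + 14 + 4 = 39, so its missing entry is 35 − 39 = -4.

n = 0, m = -4, q = 14, k = 9, b = 7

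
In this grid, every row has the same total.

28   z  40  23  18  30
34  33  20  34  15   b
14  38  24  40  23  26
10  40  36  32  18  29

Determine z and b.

Rows 3 and 4 both add up to 165, so every row sums to 165.
Row 1: 28 + 40 + 23 + 18 + 30 = 139, so the missing entry is 165 − 139 = 26.
Row 2: 34 + 33 + 20 + 34 + 15 = 136, so the missing entry is 165 − 136 = 29.

z = 26, b = 29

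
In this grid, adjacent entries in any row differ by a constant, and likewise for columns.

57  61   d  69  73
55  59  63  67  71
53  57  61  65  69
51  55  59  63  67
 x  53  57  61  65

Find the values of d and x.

Along each row the entries change by 4 per step; down each column they change by -2.
Row 1: from 57 at column 1, stepping by 4 to column 3 gives 65.
Row 5: from 53 at column 2, stepping by 4 to column 1 gives 49.

d = 65, x = 49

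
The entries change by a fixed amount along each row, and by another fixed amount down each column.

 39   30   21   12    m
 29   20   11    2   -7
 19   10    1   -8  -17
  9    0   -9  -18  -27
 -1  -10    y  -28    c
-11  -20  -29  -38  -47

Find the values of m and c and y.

Along each row the entries change by -9 per step; down each column they change by -10.
Row 1: from 39 at column 1, stepping by -9 to column 5 gives 3.
Row 5: from -1 at column 1, stepping by -9 to column 5 gives -37.
Row 5: from -1 at column 1, stepping by -9 to column 3 gives -19.

m = 3, c = -37, y = -19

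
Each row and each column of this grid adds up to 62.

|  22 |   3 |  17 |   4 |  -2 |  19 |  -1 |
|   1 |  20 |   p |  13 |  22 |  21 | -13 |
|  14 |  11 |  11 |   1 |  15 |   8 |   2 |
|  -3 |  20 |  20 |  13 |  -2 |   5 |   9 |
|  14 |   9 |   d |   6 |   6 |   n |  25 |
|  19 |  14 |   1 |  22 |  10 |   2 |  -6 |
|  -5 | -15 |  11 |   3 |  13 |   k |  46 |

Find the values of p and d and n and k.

The known cells in row 2 total 64, leaving 62 − 64 = -2 for the blank.
The known cells in row 7 total 53, leaving 62 − 53 = 9 for the blank.
The known cells in column 6 total 64, leaving 62 − 64 = -2 for the blank.
The known cells in row 5 total 58, leaving 62 − 58 = 4 for the blank.

p = -2, d = 4, n = -2, k = 9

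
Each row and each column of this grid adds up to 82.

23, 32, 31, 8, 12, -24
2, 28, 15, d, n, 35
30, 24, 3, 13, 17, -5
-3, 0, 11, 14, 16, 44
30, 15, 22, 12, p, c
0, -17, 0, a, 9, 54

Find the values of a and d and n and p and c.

a = 36, d = -1, n = 3, p = 25, c = -22

The known cells in column 6 total 104, leaving 82 − 104 = -22 for the blank.
The known cells in row 5 total 57, leaving 82 − 57 = 25 for the blank.
The known cells in column 5 total 79, leaving 82 − 79 = 3 for the blank.
The known cells in row 6 total 46, leaving 82 − 46 = 36 for the blank.
The known cells in row 2 total 83, leaving 82 − 83 = -1 for the blank.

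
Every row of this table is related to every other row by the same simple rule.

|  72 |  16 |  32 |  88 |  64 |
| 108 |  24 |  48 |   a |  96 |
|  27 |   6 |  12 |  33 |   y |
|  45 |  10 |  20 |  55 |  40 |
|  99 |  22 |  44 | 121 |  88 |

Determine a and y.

a = 132, y = 24

Each row is a constant multiple of every other row — this is a multiplication table with the headers hidden.
Row 2 is 24/16 = 3/2 times row 1, so its entry in column 4 is 88 × 3/2 = 132.
Row 3 is 6/16 = 3/8 times row 1, so its entry in column 5 is 64 × 3/8 = 24.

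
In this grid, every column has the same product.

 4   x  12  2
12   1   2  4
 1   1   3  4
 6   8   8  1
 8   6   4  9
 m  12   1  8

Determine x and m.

x = 4, m = 1

Columns 3 and 4 each multiply to 2304, so every column has product 2304.
Column 2: 1×1×8×6×12 = 576, so the missing entry is 2304 ÷ 576 = 4.
Column 1: 4×12×1×6×8 = 2304, so the missing entry is 2304 ÷ 2304 = 1.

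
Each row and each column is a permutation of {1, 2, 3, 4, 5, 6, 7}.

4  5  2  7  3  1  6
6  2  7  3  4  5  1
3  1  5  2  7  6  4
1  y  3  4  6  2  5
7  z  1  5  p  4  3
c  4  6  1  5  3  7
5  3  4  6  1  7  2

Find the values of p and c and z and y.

Cell (5,5): column 5 already has {1, 3, 4, 5, 6, 7} → 2.
Cell (6,1): row 6 already has {1, 3, 4, 5, 6, 7} → 2.
Cell (4,2): row 4 already has {1, 2, 3, 4, 5, 6} → 7.
Cell (5,2): row 5 already has {1, 2, 3, 4, 5, 7} → 6.

p = 2, c = 2, z = 6, y = 7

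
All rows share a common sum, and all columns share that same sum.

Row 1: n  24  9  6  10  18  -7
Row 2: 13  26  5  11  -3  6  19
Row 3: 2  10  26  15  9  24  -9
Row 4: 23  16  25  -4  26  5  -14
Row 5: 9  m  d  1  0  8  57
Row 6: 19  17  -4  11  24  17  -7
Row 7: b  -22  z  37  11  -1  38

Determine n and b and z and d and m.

n = 17, b = -6, z = 20, d = -4, m = 6

Rows 2 and 3 both sum to 77, so that's the common total.
Row 1: 24 + 9 + 6 + 10 + 18 − 7 = 60, so its missing entry is 77 − 60 = 17.
Column 1: 17 + 13 + 2 + 23 + 9 + 19 = 83, so its missing entry is 77 − 83 = -6.
Row 7: -6 − 22 + 37 + 11 − 1 + 38 = 57, so its missing entry is 77 − 57 = 20.
Column 3: 9 + 5 + 26 + 25 − 4 + 20 = 81, so its missing entry is 77 − 81 = -4.
Row 5: 9 − 4 + 1 + 0 + 8 + 57 = 71, so its missing entry is 77 − 71 = 6.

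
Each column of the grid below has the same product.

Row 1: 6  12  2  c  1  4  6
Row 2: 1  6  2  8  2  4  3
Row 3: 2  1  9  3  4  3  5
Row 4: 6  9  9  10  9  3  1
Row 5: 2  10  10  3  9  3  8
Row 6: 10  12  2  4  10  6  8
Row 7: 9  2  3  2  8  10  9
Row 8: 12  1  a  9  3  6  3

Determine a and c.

Columns 2 and 6 each multiply to 155520, so every column has product 155520.
Column 3: 2×2×9×9×10×2×3 = 19440, so the missing entry is 155520 ÷ 19440 = 8.
Column 4: 8×3×10×3×4×2×9 = 51840, so the missing entry is 155520 ÷ 51840 = 3.

a = 8, c = 3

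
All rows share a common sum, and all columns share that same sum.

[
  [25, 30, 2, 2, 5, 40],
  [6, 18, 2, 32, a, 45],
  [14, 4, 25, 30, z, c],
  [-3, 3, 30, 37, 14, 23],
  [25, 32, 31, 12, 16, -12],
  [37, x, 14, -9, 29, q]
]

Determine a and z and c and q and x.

a = 1, z = 39, c = -8, q = 16, x = 17

Rows 1 and 4 both sum to 104, so that's the common total.
Column 2 has 30 + 18 + 4 + 3 + 32 = 87; the blank must be 104 − 87 = 17.
Row 6 has 37 + 17 + 14 − 9 + 29 = 88; the blank must be 104 − 88 = 16.
Row 2 has 6 + 18 + 2 + 32 + 45 = 103; the blank must be 104 − 103 = 1.
Column 5 has 5 + 1 + 14 + 16 + 29 = 65; the blank must be 104 − 65 = 39.
Row 3 has 14 + 4 + 25 + 30 + 39 = 112; the blank must be 104 − 112 = -8.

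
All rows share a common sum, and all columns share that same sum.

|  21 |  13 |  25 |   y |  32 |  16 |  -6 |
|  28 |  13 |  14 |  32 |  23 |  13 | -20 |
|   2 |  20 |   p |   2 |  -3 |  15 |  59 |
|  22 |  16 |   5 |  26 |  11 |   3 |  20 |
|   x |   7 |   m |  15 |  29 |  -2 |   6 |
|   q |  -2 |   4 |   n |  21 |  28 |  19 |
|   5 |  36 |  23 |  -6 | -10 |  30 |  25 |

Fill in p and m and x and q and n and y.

p = 8, m = 24, x = 24, q = 1, n = 32, y = 2

Rows 2 and 4 both sum to 103, so that's the common total.
Row 1 has 21 + 13 + 25 + 32 + 16 − 6 = 101; the blank must be 103 − 101 = 2.
Row 3 has 2 + 20 + 2 − 3 + 15 + 59 = 95; the blank must be 103 − 95 = 8.
Column 3 has 25 + 14 + 8 + 5 + 4 + 23 = 79; the blank must be 103 − 79 = 24.
Row 5 has 7 + 24 + 15 + 29 − 2 + 6 = 79; the blank must be 103 − 79 = 24.
Column 1 has 21 + 28 + 2 + 22 + 24 + 5 = 102; the blank must be 103 − 102 = 1.
Row 6 has 1 − 2 + 4 + 21 + 28 + 19 = 71; the blank must be 103 − 71 = 32.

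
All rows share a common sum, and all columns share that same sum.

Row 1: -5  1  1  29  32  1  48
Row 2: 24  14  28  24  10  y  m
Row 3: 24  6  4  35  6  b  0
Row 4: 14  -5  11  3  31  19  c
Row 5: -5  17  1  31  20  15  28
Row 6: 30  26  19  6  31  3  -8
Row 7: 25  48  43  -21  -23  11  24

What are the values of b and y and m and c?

Rows 1 and 5 both sum to 107, so that's the common total.
Row 3 has 24 + 6 + 4 + 35 + 6 + 0 = 75; the blank must be 107 − 75 = 32.
Row 4 has 14 − 5 + 11 + 3 + 31 + 19 = 73; the blank must be 107 − 73 = 34.
Column 7 has 48 + 0 + 34 + 28 − 8 + 24 = 126; the blank must be 107 − 126 = -19.
Row 2 has 24 + 14 + 28 + 24 + 10 − 19 = 81; the blank must be 107 − 81 = 26.

b = 32, y = 26, m = -19, c = 34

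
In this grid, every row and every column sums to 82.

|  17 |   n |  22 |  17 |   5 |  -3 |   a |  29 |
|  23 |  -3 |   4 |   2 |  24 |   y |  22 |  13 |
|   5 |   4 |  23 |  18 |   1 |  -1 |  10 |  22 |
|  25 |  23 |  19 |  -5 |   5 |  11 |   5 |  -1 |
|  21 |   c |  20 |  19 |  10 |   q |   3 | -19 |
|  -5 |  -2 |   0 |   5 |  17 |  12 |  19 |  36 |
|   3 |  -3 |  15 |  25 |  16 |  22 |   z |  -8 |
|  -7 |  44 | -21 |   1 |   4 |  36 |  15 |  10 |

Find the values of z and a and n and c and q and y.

The known cells in row 2 total 85, leaving 82 − 85 = -3 for the blank.
The known cells in column 6 total 74, leaving 82 − 74 = 8 for the blank.
The known cells in row 7 total 70, leaving 82 − 70 = 12 for the blank.
The known cells in column 7 total 86, leaving 82 − 86 = -4 for the blank.
The known cells in row 1 total 83, leaving 82 − 83 = -1 for the blank.
The known cells in row 5 total 62, leaving 82 − 62 = 20 for the blank.

z = 12, a = -4, n = -1, c = 20, q = 8, y = -3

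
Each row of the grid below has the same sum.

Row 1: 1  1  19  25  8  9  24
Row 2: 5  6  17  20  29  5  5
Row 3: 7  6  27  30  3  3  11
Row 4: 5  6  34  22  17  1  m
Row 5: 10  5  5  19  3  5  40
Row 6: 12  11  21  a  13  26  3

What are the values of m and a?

m = 2, a = 1

Row 2 sums to 87 and so does row 5; that's the common total.
In row 4 the known cells total 85, leaving 87 − 85 = 2.
In row 6 the known cells total 86, leaving 87 − 86 = 1.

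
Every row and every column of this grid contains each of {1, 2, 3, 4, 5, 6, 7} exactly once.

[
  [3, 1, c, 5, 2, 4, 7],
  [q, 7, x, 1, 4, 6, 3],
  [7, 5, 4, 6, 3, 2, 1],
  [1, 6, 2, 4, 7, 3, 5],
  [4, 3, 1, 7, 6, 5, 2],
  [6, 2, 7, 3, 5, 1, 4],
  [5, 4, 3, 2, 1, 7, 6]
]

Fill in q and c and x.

Cell (2,1): column 1 already has {1, 3, 4, 5, 6, 7} → 2.
At (row 1, col 3): row 1 already has {1, 2, 3, 4, 5, 7}, so the value is 6.
For row 2, column 3: row 2 already has {1, 2, 3, 4, 6, 7}; that leaves 5.

q = 2, c = 6, x = 5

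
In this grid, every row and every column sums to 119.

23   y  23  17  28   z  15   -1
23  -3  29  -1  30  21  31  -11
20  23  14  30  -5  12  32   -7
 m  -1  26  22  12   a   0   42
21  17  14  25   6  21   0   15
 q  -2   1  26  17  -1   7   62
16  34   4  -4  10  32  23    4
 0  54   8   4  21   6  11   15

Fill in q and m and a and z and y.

q = 9, m = 7, a = 11, z = 17, y = -3

Column 2: -3 + 23 − 1 + 17 − 2 + 34 + 54 = 122, so its missing entry is 119 − 122 = -3.
Row 6: -2 + 1 + 26 + 17 − 1 + 7 + 62 = 110, so its missing entry is 119 − 110 = 9.
Column 1: 23 + 23 + 20 + 21 + 9 + 16 + 0 = 112, so its missing entry is 119 − 112 = 7.
Row 1: 23 − 3 + 23 + 17 + 28 + 15 − 1 = 102, so its missing entry is 119 − 102 = 17.
Row 4: 7 − 1 + 26 + 22 + 12 + 0 + 42 = 108, so its missing entry is 119 − 108 = 11.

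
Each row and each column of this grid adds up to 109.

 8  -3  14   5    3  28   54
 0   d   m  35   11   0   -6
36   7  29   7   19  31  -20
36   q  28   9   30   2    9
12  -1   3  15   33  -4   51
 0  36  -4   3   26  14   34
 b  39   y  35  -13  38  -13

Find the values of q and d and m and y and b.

q = -5, d = 36, m = 33, y = 6, b = 17

Row 4: 36 + 28 + 9 + 30 + 2 + 9 = 114, so its missing entry is 109 − 114 = -5.
Column 2: -3 + 7 − 5 − 1 + 36 + 39 = 73, so its missing entry is 109 − 73 = 36.
Row 2: 0 + 36 + 35 + 11 + 0 − 6 = 76, so its missing entry is 109 − 76 = 33.
Column 3: 14 + 33 + 29 + 28 + 3 − 4 = 103, so its missing entry is 109 − 103 = 6.
Row 7: 39 + 6 + 35 − 13 + 38 − 13 = 92, so its missing entry is 109 − 92 = 17.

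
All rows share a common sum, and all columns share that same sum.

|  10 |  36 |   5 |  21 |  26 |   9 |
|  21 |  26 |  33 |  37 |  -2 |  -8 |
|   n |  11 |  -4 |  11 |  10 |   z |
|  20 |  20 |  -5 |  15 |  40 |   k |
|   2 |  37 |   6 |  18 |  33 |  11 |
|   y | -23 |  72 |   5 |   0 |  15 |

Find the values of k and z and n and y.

Rows 1 and 2 both sum to 107, so that's the common total.
The known cells in row 6 total 69, leaving 107 − 69 = 38 for the blank.
The known cells in column 1 total 91, leaving 107 − 91 = 16 for the blank.
The known cells in row 3 total 44, leaving 107 − 44 = 63 for the blank.
The known cells in row 4 total 90, leaving 107 − 90 = 17 for the blank.

k = 17, z = 63, n = 16, y = 38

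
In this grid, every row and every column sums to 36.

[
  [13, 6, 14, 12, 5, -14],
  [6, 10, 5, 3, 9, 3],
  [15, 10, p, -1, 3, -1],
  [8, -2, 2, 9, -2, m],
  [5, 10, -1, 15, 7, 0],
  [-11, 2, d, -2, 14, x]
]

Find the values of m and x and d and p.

m = 21, x = 27, d = 6, p = 10

Row 3: 15 + 10 − 1 + 3 − 1 = 26, so its missing entry is 36 − 26 = 10.
Row 4: 8 − 2 + 2 + 9 − 2 = 15, so its missing entry is 36 − 15 = 21.
Column 6: -14 + 3 − 1 + 21 + 0 = 9, so its missing entry is 36 − 9 = 27.
Row 6: -11 + 2 − 2 + 14 + 27 = 30, so its missing entry is 36 − 30 = 6.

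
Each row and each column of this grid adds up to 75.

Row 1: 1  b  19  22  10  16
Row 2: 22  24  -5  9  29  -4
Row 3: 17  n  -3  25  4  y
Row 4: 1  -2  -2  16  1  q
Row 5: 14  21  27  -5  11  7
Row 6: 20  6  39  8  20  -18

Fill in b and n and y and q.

b = 7, n = 19, y = 13, q = 61

Row 1: 1 + 19 + 22 + 10 + 16 = 68, so its missing entry is 75 − 68 = 7.
Column 2: 7 + 24 − 2 + 21 + 6 = 56, so its missing entry is 75 − 56 = 19.
Row 3: 17 + 19 − 3 + 25 + 4 = 62, so its missing entry is 75 − 62 = 13.
Row 4: 1 − 2 − 2 + 16 + 1 = 14, so its missing entry is 75 − 14 = 61.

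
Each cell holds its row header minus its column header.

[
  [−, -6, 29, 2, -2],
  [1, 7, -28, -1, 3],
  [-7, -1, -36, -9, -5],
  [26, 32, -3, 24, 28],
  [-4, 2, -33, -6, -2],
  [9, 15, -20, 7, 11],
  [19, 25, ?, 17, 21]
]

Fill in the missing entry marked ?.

19 − 29 = -10.

-10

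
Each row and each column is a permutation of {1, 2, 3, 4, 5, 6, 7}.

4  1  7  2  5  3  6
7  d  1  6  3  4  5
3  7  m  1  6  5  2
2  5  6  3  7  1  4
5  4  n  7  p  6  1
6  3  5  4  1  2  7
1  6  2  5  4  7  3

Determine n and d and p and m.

n = 3, d = 2, p = 2, m = 4

Cell (5,5): column 5 already has {1, 3, 4, 5, 6, 7} → 2.
At (row 2, col 2): row 2 already has {1, 3, 4, 5, 6, 7}, so the value is 2.
For row 5, column 3: row 5 already has {1, 2, 4, 5, 6, 7}; that leaves 3.
For row 3, column 3: row 3 already has {1, 2, 3, 5, 6, 7}; that leaves 4.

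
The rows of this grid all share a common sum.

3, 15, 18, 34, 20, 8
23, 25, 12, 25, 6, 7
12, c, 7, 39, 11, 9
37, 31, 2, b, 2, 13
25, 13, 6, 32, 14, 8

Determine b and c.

b = 13, c = 20

Row 1 sums to 98 and so does row 2; that's the common total.
In row 4 the known cells total 85, leaving 98 − 85 = 13.
In row 3 the known cells total 78, leaving 98 − 78 = 20.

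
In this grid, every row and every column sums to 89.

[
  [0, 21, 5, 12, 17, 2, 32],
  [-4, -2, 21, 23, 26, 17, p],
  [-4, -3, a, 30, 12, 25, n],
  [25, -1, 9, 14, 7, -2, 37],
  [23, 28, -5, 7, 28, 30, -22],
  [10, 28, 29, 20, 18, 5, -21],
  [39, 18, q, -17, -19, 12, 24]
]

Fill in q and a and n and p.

Row 2 has -4 − 2 + 21 + 23 + 26 + 17 = 81; the blank must be 89 − 81 = 8.
Row 7 has 39 + 18 − 17 − 19 + 12 + 24 = 57; the blank must be 89 − 57 = 32.
Column 7 has 32 + 8 + 37 − 22 − 21 + 24 = 58; the blank must be 89 − 58 = 31.
Row 3 has -4 − 3 + 30 + 12 + 25 + 31 = 91; the blank must be 89 − 91 = -2.

q = 32, a = -2, n = 31, p = 8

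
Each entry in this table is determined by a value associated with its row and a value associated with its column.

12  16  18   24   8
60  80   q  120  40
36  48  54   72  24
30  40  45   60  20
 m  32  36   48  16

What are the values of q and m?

Each row is a constant multiple of every other row — this is a multiplication table with the headers hidden.
Row 2 is 80/16 = 5/1 times row 1, so its entry in column 3 is 18 × 5/1 = 90.
Row 5 is 32/16 = 2/1 times row 1, so its entry in column 1 is 12 × 2/1 = 24.

q = 90, m = 24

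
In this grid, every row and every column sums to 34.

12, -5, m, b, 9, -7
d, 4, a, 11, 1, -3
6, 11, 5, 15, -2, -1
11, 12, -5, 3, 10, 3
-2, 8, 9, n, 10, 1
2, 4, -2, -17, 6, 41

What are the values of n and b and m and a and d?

n = 8, b = 14, m = 11, a = 16, d = 5

Row 5 has -2 + 8 + 9 + 10 + 1 = 26; the blank must be 34 − 26 = 8.
Column 4 has 11 + 15 + 3 + 8 − 17 = 20; the blank must be 34 − 20 = 14.
Row 1 has 12 − 5 + 14 + 9 − 7 = 23; the blank must be 34 − 23 = 11.
Column 3 has 11 + 5 − 5 + 9 − 2 = 18; the blank must be 34 − 18 = 16.
Row 2 has 4 + 16 + 11 + 1 − 3 = 29; the blank must be 34 − 29 = 5.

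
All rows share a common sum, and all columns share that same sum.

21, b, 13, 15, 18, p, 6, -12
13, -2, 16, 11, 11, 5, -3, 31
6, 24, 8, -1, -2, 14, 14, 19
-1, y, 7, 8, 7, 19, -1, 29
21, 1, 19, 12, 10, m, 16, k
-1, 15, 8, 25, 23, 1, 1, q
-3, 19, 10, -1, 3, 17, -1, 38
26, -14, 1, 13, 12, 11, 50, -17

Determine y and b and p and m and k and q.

y = 14, b = 25, p = -4, m = 19, k = -16, q = 10

Rows 2 and 3 both sum to 82, so that's the common total.
The known cells in row 4 total 68, leaving 82 − 68 = 14 for the blank.
The known cells in column 2 total 57, leaving 82 − 57 = 25 for the blank.
The known cells in row 6 total 72, leaving 82 − 72 = 10 for the blank.
The known cells in row 1 total 86, leaving 82 − 86 = -4 for the blank.
The known cells in column 6 total 63, leaving 82 − 63 = 19 for the blank.
The known cells in row 5 total 98, leaving 82 − 98 = -16 for the blank.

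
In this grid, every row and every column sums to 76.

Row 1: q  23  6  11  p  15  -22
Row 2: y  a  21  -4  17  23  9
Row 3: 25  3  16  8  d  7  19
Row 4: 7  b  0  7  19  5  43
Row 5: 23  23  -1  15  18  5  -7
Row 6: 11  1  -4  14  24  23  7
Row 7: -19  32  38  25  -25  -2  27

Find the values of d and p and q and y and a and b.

d = -2, p = 25, q = 18, y = 11, a = -1, b = -5

The known cells in row 3 total 78, leaving 76 − 78 = -2 for the blank.
The known cells in column 5 total 51, leaving 76 − 51 = 25 for the blank.
The known cells in row 1 total 58, leaving 76 − 58 = 18 for the blank.
The known cells in row 4 total 81, leaving 76 − 81 = -5 for the blank.
The known cells in column 2 total 77, leaving 76 − 77 = -1 for the blank.
The known cells in row 2 total 65, leaving 76 − 65 = 11 for the blank.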